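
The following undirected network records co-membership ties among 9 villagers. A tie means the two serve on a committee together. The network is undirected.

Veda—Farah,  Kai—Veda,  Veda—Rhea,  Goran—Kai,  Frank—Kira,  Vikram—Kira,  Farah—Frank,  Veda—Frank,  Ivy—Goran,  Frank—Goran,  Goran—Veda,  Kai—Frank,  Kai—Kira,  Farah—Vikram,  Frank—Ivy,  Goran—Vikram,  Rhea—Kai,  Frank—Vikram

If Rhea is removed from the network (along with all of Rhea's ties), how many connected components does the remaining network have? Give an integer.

1

Rhea's neighbors (Kai and Veda) remain reachable from one another through other ties, so the rest of the network stays in one piece.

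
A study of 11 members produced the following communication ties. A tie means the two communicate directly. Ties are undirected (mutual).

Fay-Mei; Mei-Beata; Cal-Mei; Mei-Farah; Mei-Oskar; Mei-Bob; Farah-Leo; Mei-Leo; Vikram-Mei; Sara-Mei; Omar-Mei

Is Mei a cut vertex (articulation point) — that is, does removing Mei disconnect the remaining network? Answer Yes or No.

Yes

Removing Mei leaves {Beata} with no path to {Farah and Leo}, so the network splits into 9 components. Mei is a cut vertex.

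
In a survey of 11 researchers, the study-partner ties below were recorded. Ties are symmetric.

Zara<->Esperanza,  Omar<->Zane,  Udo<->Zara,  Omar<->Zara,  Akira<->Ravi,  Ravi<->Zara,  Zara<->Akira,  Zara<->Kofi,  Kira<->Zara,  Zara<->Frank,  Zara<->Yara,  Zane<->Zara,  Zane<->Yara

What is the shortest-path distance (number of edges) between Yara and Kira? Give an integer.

2

One shortest route is Yara – Zara – Kira, which uses 2 edges, and Yara and Kira are not directly tied, so nothing shorter exists. So d(Yara,Kira) = 2.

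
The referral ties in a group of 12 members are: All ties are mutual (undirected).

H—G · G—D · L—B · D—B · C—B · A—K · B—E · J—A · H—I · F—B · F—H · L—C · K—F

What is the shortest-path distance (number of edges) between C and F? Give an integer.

2

One shortest route is C – B – F, which uses 2 edges, and C and F are not directly tied, so nothing shorter exists. So d(C,F) = 2.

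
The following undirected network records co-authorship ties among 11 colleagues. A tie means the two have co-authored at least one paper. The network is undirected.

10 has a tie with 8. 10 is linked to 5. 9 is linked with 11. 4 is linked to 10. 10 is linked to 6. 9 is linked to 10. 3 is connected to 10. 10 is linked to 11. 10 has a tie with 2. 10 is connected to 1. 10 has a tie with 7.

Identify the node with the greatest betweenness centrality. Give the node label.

Unnormalized betweenness of each node: 1:0, 2:0, 3:0, 4:0, 5:0, 6:0, 7:0, 8:0, 9:0, 10:44, 11:0.
10 has the largest value, 44, making it the main broker — the node through which the most shortest paths run.

10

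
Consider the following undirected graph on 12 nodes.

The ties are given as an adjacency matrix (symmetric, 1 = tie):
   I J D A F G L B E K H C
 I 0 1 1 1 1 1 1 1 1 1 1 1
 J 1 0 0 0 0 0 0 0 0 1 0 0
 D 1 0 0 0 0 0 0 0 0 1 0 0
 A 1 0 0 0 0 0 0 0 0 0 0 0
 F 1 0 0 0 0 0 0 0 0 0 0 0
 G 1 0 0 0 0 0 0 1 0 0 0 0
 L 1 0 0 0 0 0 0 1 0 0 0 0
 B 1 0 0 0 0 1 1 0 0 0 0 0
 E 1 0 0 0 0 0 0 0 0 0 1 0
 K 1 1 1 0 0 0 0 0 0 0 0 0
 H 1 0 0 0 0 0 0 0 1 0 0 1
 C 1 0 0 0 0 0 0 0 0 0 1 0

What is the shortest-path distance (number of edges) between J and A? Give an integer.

2

One shortest route is J – I – A, which uses 2 edges, and J and A are not directly tied, so nothing shorter exists. So d(J,A) = 2.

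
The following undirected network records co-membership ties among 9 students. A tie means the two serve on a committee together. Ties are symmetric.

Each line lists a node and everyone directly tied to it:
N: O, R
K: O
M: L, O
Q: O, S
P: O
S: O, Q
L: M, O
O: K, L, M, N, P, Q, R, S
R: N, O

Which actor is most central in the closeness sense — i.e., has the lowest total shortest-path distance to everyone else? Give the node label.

Farness (sum of distances to all others) for each node — K:15, L:14, M:14, N:14, O:8, P:15, Q:14, R:14, S:14.
The smallest farness is 8, for O, so O has the highest closeness.

O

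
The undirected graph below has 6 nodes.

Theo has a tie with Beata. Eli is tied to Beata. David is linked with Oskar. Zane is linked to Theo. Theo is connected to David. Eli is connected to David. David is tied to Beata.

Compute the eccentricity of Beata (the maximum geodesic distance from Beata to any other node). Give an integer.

Distances from Beata: David:1, Eli:1, Oskar:2, Theo:1, Zane:2.
The largest is 2 (to Zane and Oskar), so the eccentricity of Beata is 2.

2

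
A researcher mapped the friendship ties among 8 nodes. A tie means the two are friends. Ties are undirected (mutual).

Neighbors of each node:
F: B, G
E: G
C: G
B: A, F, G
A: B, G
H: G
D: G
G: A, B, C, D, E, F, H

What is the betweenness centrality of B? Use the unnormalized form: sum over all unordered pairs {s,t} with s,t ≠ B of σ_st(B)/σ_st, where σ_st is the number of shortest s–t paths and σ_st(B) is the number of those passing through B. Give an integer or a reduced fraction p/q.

1/2

Pairs whose geodesics pass through B — F–A: 1/2.
All other pairs contribute 0.
Summing the contributions gives betweenness(B) = 1/2.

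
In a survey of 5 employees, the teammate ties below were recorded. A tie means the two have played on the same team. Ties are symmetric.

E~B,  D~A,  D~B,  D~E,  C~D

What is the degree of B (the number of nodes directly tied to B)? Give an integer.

2

B is directly tied to D and E. That is 2 neighbors, so the degree of B is 2.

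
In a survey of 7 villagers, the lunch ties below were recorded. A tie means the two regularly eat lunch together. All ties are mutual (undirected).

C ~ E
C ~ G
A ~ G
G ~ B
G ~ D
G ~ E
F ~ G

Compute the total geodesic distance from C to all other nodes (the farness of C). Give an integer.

10

Distances from C: A:2, B:2, D:2, E:1, F:2, G:1.
Sum = 2 + 2 + 2 + 1 + 2 + 1 = 10.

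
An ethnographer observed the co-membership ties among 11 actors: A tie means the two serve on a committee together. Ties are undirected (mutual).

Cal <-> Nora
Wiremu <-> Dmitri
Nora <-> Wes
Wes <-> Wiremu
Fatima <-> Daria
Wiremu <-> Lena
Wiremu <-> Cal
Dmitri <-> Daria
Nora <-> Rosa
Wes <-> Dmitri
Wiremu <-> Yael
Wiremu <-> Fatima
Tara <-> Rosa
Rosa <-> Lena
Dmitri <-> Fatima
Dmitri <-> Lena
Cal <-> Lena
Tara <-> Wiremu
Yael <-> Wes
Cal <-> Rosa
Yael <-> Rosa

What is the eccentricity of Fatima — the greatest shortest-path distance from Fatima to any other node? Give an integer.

Distances from Fatima: Cal:2, Daria:1, Dmitri:1, Lena:2, Nora:3, Rosa:3, Tara:2, Wes:2, Wiremu:1, Yael:2.
The largest is 3 (to Nora and Rosa), so the eccentricity of Fatima is 3.

3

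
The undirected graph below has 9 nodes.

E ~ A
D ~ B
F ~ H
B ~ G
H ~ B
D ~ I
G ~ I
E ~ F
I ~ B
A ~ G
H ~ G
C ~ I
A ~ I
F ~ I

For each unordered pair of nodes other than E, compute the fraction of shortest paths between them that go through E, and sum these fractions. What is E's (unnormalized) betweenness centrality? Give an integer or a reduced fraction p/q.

Pairs whose geodesics pass through E — A–F: 1/2.
All other pairs contribute 0.
Summing the contributions gives betweenness(E) = 1/2.

1/2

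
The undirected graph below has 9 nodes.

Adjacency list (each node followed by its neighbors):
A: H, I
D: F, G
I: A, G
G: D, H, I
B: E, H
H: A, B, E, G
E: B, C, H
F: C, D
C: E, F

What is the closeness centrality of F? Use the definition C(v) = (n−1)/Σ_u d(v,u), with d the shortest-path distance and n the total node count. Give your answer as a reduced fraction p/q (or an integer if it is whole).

8/19

Distances from F: A:4, B:3, C:1, D:1, E:2, G:2, H:3, I:3. Sum = 19.
n = 9, so closeness = 8/19.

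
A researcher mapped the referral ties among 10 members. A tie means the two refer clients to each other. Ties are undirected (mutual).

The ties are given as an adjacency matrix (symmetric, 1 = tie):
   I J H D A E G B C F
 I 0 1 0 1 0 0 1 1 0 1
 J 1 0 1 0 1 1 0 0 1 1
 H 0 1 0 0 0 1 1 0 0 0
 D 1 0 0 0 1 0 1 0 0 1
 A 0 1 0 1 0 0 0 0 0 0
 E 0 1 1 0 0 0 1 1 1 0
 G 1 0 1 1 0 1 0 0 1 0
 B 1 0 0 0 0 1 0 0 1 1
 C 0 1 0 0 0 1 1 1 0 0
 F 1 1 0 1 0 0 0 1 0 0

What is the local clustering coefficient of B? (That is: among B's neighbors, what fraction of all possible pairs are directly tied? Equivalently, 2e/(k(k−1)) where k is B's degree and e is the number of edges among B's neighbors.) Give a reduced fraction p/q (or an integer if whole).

B's neighbors: C, E, F, and I (k = 4).
Possible neighbor pairs: C(4,2) = 6. Edges among them: C–E, F–I → e = 2.
Clustering(B) = 2/6 = 1/3.

1/3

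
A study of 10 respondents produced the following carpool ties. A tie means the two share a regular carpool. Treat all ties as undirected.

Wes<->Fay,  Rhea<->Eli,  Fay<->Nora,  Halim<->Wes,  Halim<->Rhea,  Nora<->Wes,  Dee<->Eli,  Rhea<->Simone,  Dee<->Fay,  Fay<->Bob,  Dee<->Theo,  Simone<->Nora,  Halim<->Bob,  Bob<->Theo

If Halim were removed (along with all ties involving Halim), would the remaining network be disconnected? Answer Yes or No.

Even without Halim, every remaining node can still reach every other (the residual graph is connected), so Halim is not a cut vertex.

No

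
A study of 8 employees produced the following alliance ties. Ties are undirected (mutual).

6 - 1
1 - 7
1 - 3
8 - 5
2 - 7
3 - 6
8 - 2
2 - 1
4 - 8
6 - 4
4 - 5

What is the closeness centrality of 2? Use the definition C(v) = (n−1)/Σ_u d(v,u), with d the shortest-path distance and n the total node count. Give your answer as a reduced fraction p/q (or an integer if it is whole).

7/11

Distances from 2: 1:1, 3:2, 4:2, 5:2, 6:2, 7:1, 8:1. Sum = 11.
n = 8, so closeness = 7/11.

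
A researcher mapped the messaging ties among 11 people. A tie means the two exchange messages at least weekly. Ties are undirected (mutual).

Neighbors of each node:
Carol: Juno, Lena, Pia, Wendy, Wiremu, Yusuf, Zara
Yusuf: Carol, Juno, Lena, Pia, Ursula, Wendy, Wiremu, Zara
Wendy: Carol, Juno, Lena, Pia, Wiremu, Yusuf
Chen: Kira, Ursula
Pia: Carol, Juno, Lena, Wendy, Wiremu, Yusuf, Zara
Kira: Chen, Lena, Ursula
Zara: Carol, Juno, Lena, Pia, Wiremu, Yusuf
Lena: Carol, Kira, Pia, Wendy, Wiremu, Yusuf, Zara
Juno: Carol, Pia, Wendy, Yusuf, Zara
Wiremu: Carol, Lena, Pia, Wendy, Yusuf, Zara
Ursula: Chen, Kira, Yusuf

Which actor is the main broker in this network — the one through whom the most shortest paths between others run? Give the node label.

Unnormalized betweenness of each node: Carol:11/15, Chen:0, Juno:1/6, Kira:4, Lena:9, Pia:11/15, Ursula:31/6, Wendy:17/30, Wiremu:1/6, Yusuf:109/10, Zara:17/30.
Yusuf has the largest value, 109/10, making it the main broker — the node through which the most shortest paths run.

Yusuf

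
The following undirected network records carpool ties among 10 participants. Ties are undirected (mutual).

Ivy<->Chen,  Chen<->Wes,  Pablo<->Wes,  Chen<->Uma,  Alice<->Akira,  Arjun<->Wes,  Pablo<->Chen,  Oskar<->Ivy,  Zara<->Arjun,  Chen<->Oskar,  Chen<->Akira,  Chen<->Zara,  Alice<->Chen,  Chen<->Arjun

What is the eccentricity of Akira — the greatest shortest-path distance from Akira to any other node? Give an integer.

2

Distances from Akira: Alice:1, Arjun:2, Chen:1, Ivy:2, Oskar:2, Pablo:2, Uma:2, Wes:2, Zara:2.
The largest is 2 (to Arjun, Uma, Wes, Ivy, Pablo, Oskar, and Zara), so the eccentricity of Akira is 2.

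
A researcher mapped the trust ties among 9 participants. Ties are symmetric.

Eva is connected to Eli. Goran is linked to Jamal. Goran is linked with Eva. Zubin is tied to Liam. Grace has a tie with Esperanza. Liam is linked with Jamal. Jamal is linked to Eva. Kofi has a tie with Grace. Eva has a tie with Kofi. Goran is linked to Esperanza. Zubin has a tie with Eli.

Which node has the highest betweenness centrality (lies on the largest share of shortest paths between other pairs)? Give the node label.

Eva

Unnormalized betweenness of each node: Eli:4, Esperanza:2, Eva:12, Goran:6, Grace:1, Jamal:6, Kofi:4, Liam:2, Zubin:1.
Eva has the largest value, 12, making it the main broker — the node through which the most shortest paths run.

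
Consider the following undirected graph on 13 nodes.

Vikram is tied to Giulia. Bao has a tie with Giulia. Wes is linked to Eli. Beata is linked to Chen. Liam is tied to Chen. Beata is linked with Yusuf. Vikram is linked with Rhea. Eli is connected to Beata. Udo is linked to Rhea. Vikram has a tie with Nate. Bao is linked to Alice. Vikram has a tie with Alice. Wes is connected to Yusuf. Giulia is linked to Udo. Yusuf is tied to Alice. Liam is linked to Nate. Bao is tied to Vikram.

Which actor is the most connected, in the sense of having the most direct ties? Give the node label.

Vikram

Degrees — Alice:3, Bao:3, Beata:3, Chen:2, Eli:2, Giulia:3, Liam:2, Nate:2, Rhea:2, Udo:2, Vikram:5, Wes:2, Yusuf:3.
The maximum is 5, attained only by Vikram.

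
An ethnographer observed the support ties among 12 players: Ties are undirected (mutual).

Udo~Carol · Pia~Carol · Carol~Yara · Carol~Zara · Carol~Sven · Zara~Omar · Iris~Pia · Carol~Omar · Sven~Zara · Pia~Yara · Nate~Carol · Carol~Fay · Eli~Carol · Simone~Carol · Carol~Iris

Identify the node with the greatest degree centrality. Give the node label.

Carol

Degrees — Carol:11, Eli:1, Fay:1, Iris:2, Nate:1, Omar:2, Pia:3, Simone:1, Sven:2, Udo:1, Yara:2, Zara:3.
The maximum is 11, attained only by Carol.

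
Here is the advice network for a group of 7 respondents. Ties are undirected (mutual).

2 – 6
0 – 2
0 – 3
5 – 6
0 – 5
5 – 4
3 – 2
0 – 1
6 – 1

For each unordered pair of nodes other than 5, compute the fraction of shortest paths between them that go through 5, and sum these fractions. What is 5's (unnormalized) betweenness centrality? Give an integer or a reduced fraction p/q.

Pairs whose geodesics pass through 5 — 6–0: 1/3; 6–4: 1; 3–4: 1; 1–4: 2/2; 0–4: 1; 2–4: 2/2.
All other pairs contribute 0.
Summing the contributions gives betweenness(5) = 16/3.

16/3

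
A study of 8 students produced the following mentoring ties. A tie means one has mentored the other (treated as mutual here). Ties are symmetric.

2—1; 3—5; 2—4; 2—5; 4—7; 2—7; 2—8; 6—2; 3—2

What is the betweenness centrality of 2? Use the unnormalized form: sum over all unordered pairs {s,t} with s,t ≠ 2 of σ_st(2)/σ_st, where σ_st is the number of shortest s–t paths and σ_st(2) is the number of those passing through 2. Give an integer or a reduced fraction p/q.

19

Pairs whose geodesics pass through 2 — 1–5: 1; 1–7: 1; 1–4: 1; 1–3: 1; 1–6: 1; 1–8: 1; 5–7: 1; 5–4: 1; 5–6: 1; 5–8: 1; 7–3: 1; 7–6: 1; 7–8: 1; 4–3: 1 … (+5 more pairs).
All other pairs contribute 0.
Summing the contributions gives betweenness(2) = 19.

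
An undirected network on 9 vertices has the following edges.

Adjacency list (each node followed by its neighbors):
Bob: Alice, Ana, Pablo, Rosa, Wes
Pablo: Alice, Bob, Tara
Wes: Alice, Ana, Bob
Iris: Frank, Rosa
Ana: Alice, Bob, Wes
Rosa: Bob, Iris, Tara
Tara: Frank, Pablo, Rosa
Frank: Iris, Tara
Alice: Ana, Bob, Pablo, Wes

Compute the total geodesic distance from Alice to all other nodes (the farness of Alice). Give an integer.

Distances from Alice: Ana:1, Bob:1, Frank:3, Iris:3, Pablo:1, Rosa:2, Tara:2, Wes:1.
Sum = 1 + 1 + 3 + 3 + 1 + 2 + 2 + 1 = 14.

14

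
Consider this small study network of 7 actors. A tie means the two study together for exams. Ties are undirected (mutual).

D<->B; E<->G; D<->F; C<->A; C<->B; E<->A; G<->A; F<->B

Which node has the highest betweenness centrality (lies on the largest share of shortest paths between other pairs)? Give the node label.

Unnormalized betweenness of each node: A:8, B:8, C:9, D:0, E:0, F:0, G:0.
C has the largest value, 9, making it the main broker — the node through which the most shortest paths run.

C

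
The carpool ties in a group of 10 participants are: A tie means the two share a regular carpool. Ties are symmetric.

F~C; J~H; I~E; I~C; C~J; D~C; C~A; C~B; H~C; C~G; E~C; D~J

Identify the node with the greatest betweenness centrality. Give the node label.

C

Unnormalized betweenness of each node: A:0, B:0, C:65/2, D:0, E:0, F:0, G:0, H:0, I:0, J:1/2.
C has the largest value, 65/2, making it the main broker — the node through which the most shortest paths run.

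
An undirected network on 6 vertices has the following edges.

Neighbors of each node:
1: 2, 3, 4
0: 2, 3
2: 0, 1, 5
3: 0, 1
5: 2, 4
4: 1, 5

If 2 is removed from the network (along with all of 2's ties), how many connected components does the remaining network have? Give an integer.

1

2's neighbors (0, 1, and 5) remain reachable from one another through other ties, so the rest of the network stays in one piece.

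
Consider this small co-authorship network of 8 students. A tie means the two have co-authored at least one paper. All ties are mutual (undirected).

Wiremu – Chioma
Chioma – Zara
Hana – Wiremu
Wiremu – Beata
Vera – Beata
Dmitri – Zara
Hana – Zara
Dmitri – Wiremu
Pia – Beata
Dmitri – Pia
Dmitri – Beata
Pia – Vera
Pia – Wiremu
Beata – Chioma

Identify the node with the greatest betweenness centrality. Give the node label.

Wiremu

Unnormalized betweenness of each node: Beata:4, Chioma:7/6, Dmitri:5/2, Hana:1/3, Pia:11/6, Vera:0, Wiremu:29/6, Zara:4/3.
Wiremu has the largest value, 29/6, making it the main broker — the node through which the most shortest paths run.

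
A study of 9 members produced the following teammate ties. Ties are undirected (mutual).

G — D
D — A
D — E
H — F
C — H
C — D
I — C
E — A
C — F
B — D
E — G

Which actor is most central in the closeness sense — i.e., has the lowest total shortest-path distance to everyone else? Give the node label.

D

Farness (sum of distances to all others) for each node — A:17, B:18, C:12, D:11, E:16, F:18, G:17, H:18, I:19.
The smallest farness is 11, for D, so D has the highest closeness.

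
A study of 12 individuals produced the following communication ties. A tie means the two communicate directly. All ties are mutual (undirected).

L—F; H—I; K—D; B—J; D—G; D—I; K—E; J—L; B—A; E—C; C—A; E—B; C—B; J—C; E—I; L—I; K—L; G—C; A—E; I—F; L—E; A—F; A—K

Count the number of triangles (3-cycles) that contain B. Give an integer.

4

B's neighbors: A, C, E, and J.
Neighbor pairs that are themselves tied: B–A–C; B–A–E; B–C–E; B–C–J. Each forms one triangle with B, for 4 in total.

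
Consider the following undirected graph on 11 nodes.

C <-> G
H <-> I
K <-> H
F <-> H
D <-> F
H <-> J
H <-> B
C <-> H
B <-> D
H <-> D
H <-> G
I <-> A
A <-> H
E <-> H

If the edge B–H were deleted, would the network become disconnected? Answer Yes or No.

No

Even without that edge, B still reaches H via B – D – H, so the network stays connected. Not a bridge.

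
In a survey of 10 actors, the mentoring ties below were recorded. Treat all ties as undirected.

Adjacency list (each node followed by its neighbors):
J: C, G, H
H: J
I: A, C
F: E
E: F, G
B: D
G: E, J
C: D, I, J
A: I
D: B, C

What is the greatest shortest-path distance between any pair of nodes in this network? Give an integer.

6

Eccentricity of each node (its greatest distance to any other): A:6, B:6, C:4, D:5, E:5, F:6, G:4, H:4, I:5, J:3.
The maximum eccentricity is 6, realized for instance by the pair A–F via A – I – C – J – G – E – F. So the diameter is 6.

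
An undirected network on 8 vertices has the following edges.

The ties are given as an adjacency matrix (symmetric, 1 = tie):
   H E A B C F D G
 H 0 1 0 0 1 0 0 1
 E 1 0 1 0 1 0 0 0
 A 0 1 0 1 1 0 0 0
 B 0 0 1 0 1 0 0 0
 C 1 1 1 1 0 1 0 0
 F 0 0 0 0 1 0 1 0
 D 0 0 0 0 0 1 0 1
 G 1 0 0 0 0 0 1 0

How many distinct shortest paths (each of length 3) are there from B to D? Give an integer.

The shortest distance is 3, and the only length-3 path is B–C–F–D. So there is exactly 1 shortest path.

1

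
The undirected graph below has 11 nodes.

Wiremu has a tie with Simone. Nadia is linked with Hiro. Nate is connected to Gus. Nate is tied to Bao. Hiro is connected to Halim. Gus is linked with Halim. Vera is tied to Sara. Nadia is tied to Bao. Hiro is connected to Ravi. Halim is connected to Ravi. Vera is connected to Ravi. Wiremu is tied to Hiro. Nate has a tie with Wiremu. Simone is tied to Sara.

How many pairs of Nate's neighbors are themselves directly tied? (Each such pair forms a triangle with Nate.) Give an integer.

Nate's neighbors are Bao, Gus, and Wiremu, but none of them are tied to each other, so no triangle contains Nate.

0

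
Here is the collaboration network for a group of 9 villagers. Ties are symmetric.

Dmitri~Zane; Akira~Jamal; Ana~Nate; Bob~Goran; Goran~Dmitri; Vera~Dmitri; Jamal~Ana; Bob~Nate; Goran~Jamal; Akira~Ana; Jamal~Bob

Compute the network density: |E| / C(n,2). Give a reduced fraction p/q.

There are 11 edges and 9 nodes, so the maximum possible is C(9,2) = 36.
Density = 11/36.

11/36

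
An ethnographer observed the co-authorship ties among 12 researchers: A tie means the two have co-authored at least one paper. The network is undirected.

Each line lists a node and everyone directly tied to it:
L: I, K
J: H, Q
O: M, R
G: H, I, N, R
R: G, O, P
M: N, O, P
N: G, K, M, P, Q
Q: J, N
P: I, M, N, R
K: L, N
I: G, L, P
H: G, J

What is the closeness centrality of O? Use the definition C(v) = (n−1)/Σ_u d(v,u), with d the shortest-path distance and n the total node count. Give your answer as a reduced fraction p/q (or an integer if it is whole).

Distances from O: G:2, H:3, I:3, J:4, K:3, L:4, M:1, N:2, P:2, Q:3, R:1. Sum = 28.
n = 12, so closeness = 11/28.

11/28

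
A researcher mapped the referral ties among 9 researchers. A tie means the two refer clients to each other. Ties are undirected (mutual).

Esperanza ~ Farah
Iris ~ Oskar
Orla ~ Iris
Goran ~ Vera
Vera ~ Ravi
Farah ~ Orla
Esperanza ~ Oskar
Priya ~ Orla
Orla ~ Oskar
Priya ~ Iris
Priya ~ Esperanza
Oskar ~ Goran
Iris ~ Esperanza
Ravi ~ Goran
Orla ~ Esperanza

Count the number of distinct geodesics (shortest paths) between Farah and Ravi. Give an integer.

2

The shortest distance is 4. The length-4 paths are: Farah–Orla–Oskar–Goran–Ravi; Farah–Esperanza–Oskar–Goran–Ravi.
That gives 2 distinct shortest paths.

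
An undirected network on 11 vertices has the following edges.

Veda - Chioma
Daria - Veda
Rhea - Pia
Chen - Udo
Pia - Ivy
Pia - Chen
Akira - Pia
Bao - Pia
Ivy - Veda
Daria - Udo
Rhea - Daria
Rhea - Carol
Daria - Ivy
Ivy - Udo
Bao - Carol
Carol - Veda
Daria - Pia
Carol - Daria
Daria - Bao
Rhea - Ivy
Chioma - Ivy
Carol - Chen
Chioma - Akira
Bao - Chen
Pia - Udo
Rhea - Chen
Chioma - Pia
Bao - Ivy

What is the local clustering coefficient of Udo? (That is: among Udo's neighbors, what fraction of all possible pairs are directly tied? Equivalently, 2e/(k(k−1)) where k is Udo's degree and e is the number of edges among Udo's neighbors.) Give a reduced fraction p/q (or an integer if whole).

2/3

Udo's neighbors: Chen, Daria, Ivy, and Pia (k = 4).
Possible neighbor pairs: C(4,2) = 6. Edges among them: Chen–Pia, Daria–Ivy, Daria–Pia, Ivy–Pia → e = 4.
Clustering(Udo) = 4/6 = 2/3.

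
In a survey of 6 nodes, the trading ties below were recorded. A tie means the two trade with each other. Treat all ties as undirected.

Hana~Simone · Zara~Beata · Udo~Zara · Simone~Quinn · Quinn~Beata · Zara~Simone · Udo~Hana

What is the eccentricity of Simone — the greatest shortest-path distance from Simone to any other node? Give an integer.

Distances from Simone: Beata:2, Hana:1, Quinn:1, Udo:2, Zara:1.
The largest is 2 (to Udo and Beata), so the eccentricity of Simone is 2.

2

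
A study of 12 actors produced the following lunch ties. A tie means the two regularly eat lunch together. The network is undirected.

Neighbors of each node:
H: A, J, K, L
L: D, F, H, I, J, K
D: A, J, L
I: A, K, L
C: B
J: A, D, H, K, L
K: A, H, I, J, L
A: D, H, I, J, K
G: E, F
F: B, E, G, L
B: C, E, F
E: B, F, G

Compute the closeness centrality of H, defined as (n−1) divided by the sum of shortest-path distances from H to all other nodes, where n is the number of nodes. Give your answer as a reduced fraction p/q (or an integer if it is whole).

Distances from H: A:1, B:3, C:4, D:2, E:3, F:2, G:3, I:2, J:1, K:1, L:1. Sum = 23.
n = 12, so closeness = 11/23.

11/23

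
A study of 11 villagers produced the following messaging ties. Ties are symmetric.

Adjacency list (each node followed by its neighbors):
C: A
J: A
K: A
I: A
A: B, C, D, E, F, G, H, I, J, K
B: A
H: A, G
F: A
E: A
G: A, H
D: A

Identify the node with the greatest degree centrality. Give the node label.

A

Degrees — A:10, B:1, C:1, D:1, E:1, F:1, G:2, H:2, I:1, J:1, K:1.
The maximum is 10, attained only by A.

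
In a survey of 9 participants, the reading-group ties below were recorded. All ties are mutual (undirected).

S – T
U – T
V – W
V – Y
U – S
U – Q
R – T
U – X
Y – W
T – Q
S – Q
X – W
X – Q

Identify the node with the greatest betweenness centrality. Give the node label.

X

Unnormalized betweenness of each node: Q:6, R:0, S:0, T:7, U:6, V:0, W:12, X:15, Y:0.
X has the largest value, 15, making it the main broker — the node through which the most shortest paths run.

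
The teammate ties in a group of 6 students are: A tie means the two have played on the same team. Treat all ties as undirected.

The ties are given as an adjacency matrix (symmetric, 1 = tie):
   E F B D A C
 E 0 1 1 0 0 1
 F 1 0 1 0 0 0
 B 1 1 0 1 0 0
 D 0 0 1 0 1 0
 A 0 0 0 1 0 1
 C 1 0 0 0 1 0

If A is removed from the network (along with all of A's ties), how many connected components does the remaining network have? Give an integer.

1

A's neighbors (C and D) remain reachable from one another through other ties, so the rest of the network stays in one piece.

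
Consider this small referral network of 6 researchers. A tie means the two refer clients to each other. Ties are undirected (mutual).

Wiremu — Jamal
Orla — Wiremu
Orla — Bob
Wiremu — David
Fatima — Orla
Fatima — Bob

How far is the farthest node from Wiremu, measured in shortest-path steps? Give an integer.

Distances from Wiremu: Bob:2, David:1, Fatima:2, Jamal:1, Orla:1.
The largest is 2 (to Bob and Fatima), so the eccentricity of Wiremu is 2.

2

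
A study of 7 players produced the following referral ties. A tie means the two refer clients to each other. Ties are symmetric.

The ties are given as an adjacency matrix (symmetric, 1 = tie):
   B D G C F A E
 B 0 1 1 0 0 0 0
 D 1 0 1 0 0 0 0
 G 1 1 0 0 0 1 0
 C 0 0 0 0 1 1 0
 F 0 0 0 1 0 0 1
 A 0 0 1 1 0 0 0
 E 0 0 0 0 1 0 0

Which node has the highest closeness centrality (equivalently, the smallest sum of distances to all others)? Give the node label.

Farness (sum of distances to all others) for each node — A:11, B:16, C:12, D:16, E:20, F:15, G:12.
The smallest farness is 11, for A, so A has the highest closeness.

A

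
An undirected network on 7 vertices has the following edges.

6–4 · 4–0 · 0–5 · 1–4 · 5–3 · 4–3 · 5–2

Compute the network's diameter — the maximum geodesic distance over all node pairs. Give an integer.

Eccentricity of each node (its greatest distance to any other): 0:2, 1:4, 2:4, 3:2, 4:3, 5:3, 6:4.
The maximum eccentricity is 4, realized for instance by the pair 1–2 via 1 – 4 – 3 – 5 – 2. So the diameter is 4.

4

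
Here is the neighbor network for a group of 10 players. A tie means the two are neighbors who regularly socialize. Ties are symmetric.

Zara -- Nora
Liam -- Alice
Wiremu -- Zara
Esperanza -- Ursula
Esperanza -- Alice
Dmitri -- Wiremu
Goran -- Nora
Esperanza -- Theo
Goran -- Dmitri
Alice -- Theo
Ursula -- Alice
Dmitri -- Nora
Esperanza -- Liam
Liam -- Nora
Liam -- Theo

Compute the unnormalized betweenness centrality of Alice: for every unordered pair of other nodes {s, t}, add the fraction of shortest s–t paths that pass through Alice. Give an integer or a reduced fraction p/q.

7/2

Pairs whose geodesics pass through Alice — Liam–Ursula: 1/2; Theo–Ursula: 1/2; Ursula–Goran: 1/2; Ursula–Dmitri: 1/2; Ursula–Nora: 1/2; Ursula–Wiremu: 2/4; Ursula–Zara: 1/2.
All other pairs contribute 0.
Summing the contributions gives betweenness(Alice) = 7/2.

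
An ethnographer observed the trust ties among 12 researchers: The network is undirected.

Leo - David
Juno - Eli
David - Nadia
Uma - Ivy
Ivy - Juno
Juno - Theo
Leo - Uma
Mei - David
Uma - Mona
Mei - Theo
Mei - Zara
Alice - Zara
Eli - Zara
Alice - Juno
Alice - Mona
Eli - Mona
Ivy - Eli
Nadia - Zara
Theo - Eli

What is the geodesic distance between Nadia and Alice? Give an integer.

One shortest route is Nadia – Zara – Alice, which uses 2 edges, and Nadia and Alice are not directly tied, so nothing shorter exists. So d(Nadia,Alice) = 2.

2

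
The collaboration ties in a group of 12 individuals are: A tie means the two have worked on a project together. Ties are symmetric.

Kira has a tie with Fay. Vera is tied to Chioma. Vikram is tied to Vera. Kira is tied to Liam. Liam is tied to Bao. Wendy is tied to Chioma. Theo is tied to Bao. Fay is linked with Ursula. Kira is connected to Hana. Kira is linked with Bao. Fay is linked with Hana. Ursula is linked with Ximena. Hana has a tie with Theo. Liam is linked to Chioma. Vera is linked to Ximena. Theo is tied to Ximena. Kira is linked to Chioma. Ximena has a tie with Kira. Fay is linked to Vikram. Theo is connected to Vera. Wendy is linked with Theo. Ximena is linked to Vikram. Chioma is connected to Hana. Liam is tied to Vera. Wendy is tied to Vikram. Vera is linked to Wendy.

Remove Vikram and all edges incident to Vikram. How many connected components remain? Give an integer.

Vikram's neighbors (Fay, Vera, Wendy, and Ximena) remain reachable from one another through other ties, so the rest of the network stays in one piece.

1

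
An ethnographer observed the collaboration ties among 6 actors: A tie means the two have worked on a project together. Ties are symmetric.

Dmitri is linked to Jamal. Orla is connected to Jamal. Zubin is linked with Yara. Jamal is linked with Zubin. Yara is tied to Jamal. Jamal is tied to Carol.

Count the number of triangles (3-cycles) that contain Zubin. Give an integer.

Zubin's neighbors: Jamal and Yara.
Neighbor pairs that are themselves tied: Zubin–Jamal–Yara. Each forms one triangle with Zubin, for 1 in total.

1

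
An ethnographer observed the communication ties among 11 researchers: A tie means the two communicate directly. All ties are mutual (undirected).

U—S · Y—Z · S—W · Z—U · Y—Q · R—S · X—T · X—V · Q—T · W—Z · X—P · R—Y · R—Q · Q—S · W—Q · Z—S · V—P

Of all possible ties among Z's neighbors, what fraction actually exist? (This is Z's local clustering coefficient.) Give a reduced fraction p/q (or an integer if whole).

1/3

Z's neighbors: S, U, W, and Y (k = 4).
Possible neighbor pairs: C(4,2) = 6. Edges among them: S–U, S–W → e = 2.
Clustering(Z) = 2/6 = 1/3.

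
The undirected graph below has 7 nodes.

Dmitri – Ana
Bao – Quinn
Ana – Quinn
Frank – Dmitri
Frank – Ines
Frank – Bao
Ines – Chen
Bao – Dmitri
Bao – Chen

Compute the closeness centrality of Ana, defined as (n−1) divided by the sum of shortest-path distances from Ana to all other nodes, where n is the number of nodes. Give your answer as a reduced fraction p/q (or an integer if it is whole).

Distances from Ana: Bao:2, Chen:3, Dmitri:1, Frank:2, Ines:3, Quinn:1. Sum = 12.
n = 7, so closeness = 6/12 = 1/2.

1/2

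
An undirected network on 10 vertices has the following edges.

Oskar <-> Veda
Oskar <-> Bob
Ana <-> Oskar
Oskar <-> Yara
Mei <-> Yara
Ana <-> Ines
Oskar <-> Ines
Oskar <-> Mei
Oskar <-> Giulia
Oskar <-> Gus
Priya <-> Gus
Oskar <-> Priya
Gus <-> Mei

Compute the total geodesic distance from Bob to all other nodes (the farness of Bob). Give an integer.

17

Distances from Bob: Ana:2, Giulia:2, Gus:2, Ines:2, Mei:2, Oskar:1, Priya:2, Veda:2, Yara:2.
Sum = 2 + 2 + 2 + 2 + 2 + 1 + 2 + 2 + 2 = 17.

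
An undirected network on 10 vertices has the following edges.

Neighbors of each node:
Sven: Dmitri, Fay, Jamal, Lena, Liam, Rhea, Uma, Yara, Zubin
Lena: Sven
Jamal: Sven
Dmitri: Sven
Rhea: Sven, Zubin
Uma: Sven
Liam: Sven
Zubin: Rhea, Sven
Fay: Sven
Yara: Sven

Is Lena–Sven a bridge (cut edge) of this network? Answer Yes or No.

Yes

Without the Lena–Sven edge there is no alternate route between Lena and Sven, so the network disconnects. It is a bridge.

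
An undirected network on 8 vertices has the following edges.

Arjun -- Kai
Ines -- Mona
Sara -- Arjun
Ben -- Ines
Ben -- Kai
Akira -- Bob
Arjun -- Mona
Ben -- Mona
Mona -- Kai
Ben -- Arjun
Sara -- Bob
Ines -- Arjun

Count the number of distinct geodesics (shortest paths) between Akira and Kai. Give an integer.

The shortest distance is 4, and the only length-4 path is Akira–Bob–Sara–Arjun–Kai. So there is exactly 1 shortest path.

1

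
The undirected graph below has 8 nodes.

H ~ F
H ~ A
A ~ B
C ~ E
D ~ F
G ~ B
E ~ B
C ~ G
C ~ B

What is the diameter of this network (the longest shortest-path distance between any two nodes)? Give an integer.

Eccentricity of each node (its greatest distance to any other): A:3, B:4, C:5, D:5, E:5, F:4, G:5, H:3.
The maximum eccentricity is 5, realized for instance by the pair D–C via D – F – H – A – B – C. So the diameter is 5.

5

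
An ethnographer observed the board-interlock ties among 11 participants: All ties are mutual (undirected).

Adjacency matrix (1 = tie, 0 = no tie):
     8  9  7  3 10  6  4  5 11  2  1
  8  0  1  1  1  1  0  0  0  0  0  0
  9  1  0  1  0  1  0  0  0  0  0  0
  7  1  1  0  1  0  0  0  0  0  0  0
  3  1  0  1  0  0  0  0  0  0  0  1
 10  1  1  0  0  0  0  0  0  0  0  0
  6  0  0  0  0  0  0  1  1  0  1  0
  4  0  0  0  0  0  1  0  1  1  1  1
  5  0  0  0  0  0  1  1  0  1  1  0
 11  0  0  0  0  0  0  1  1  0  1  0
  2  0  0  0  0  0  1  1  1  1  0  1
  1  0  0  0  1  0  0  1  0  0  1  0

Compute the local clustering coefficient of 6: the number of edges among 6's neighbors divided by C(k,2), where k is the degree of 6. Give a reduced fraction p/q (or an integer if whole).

1

6's neighbors: 2, 4, and 5 (k = 3).
Possible neighbor pairs: C(3,2) = 3. Edges among them: 2–4, 2–5, 4–5 → e = 3.
Clustering(6) = 3/3 = 1.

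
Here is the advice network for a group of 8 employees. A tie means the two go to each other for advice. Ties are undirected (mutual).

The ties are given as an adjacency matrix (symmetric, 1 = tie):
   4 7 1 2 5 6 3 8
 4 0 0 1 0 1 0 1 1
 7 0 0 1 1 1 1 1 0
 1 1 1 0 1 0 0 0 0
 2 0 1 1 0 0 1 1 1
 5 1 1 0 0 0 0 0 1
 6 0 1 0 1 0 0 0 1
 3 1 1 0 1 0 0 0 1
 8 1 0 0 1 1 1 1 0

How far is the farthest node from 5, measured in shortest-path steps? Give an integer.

Distances from 5: 1:2, 2:2, 3:2, 4:1, 6:2, 7:1, 8:1.
The largest is 2 (to 1, 3, 2, and 6), so the eccentricity of 5 is 2.

2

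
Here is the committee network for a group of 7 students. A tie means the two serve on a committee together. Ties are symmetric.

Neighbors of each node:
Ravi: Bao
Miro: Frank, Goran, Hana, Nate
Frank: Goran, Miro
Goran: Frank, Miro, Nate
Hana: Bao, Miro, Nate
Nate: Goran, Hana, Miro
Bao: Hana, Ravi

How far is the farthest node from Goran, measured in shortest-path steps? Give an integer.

4

Distances from Goran: Bao:3, Frank:1, Hana:2, Miro:1, Nate:1, Ravi:4.
The largest is 4 (to Ravi), so the eccentricity of Goran is 4.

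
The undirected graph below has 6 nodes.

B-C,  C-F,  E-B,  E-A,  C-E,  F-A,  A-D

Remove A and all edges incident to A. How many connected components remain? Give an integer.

2

Without A, the remaining ties split the others into: {B, C, E, F}; {D}.
That's 2 separate components.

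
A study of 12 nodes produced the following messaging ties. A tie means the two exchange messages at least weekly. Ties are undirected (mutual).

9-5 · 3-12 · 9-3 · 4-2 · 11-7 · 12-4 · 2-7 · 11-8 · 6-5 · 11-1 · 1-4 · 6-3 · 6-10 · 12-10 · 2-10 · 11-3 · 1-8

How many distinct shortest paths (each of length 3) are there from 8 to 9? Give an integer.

1

The shortest distance is 3, and the only length-3 path is 8–11–3–9. So there is exactly 1 shortest path.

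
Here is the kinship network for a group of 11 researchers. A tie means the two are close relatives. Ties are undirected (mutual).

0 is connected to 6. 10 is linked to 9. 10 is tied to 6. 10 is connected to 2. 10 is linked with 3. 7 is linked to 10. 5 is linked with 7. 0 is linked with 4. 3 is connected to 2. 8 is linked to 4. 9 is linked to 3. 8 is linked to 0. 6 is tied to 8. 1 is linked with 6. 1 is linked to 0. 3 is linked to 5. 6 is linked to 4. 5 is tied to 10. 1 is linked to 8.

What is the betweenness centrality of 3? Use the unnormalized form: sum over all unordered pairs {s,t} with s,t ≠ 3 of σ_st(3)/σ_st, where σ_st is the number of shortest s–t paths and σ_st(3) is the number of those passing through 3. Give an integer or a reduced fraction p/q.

Pairs whose geodesics pass through 3 — 9–2: 1/2; 9–5: 1/2; 2–5: 1/2.
All other pairs contribute 0.
Summing the contributions gives betweenness(3) = 3/2.

3/2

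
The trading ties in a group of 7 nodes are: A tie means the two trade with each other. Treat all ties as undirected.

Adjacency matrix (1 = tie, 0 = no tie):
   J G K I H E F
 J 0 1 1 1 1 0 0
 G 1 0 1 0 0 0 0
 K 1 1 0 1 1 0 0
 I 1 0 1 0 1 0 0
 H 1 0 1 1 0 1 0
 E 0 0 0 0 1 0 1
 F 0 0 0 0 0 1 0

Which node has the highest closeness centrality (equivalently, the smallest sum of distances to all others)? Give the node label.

H

Farness (sum of distances to all others) for each node — E:11, F:16, G:13, H:8, I:10, J:9, K:9.
The smallest farness is 8, for H, so H has the highest closeness.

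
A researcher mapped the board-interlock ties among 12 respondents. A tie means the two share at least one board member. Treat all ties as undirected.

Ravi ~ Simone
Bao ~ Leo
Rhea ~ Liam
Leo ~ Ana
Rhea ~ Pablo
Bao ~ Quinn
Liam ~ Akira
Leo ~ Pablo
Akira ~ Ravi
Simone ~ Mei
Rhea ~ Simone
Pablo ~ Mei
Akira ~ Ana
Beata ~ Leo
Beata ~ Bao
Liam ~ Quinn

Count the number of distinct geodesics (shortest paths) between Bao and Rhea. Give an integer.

2

The shortest distance is 3. The length-3 paths are: Bao–Quinn–Liam–Rhea; Bao–Leo–Pablo–Rhea.
That gives 2 distinct shortest paths.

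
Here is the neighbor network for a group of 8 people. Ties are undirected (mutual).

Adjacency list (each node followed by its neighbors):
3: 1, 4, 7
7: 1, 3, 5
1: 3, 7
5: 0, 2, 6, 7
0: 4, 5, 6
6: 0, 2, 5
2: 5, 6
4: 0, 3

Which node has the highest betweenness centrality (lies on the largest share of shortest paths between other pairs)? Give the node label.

Unnormalized betweenness of each node: 0:7/2, 1:0, 2:0, 3:5/2, 4:2, 5:8, 6:1, 7:6.
5 has the largest value, 8, making it the main broker — the node through which the most shortest paths run.

5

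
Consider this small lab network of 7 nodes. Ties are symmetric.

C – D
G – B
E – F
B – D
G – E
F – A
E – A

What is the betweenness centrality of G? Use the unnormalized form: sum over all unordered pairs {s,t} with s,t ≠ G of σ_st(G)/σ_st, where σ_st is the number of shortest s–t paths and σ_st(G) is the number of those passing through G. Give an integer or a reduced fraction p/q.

Pairs whose geodesics pass through G — F–B: 1; F–D: 1; F–C: 1; E–B: 1; E–D: 1; E–C: 1; A–B: 1; A–D: 1; A–C: 1.
All other pairs contribute 0.
Summing the contributions gives betweenness(G) = 9.

9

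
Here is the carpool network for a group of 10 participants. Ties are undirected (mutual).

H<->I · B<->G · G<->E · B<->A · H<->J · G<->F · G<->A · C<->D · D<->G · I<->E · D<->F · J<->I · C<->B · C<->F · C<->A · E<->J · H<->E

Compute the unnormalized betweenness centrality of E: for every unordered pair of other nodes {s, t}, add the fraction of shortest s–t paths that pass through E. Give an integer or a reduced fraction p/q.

18

Pairs whose geodesics pass through E — F–H: 1; F–I: 1; F–J: 1; C–H: 4/4; C–I: 4/4; C–J: 4/4; B–H: 1; B–I: 1; B–J: 1; G–H: 1; G–I: 1; G–J: 1; A–H: 1; A–I: 1 … (+4 more pairs).
All other pairs contribute 0.
Summing the contributions gives betweenness(E) = 18.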